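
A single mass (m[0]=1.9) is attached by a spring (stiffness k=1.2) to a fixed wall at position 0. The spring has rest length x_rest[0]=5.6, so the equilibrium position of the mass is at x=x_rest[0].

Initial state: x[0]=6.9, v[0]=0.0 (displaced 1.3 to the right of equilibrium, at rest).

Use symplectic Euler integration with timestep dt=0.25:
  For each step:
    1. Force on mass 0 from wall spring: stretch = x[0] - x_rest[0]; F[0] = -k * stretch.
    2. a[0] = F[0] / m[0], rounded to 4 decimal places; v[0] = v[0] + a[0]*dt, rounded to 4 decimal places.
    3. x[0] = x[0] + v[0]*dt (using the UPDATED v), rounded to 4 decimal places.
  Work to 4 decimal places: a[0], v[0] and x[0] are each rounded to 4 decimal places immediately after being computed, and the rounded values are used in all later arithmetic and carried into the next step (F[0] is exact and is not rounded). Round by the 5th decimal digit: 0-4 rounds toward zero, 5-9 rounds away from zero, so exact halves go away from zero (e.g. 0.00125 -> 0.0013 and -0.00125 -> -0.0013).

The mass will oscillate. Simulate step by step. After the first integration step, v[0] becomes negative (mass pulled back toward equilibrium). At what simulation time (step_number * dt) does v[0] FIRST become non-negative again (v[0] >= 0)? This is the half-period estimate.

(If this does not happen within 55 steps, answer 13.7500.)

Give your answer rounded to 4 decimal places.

Step 0: x=[6.9000] v=[0.0000]
Step 1: x=[6.8487] v=[-0.2053]
Step 2: x=[6.7481] v=[-0.4025]
Step 3: x=[6.6022] v=[-0.5838]
Step 4: x=[6.4167] v=[-0.7421]
Step 5: x=[6.1989] v=[-0.8711]
Step 6: x=[5.9575] v=[-0.9657]
Step 7: x=[5.7020] v=[-1.0222]
Step 8: x=[5.4424] v=[-1.0383]
Step 9: x=[5.1891] v=[-1.0134]
Step 10: x=[4.9520] v=[-0.9485]
Step 11: x=[4.7405] v=[-0.8462]
Step 12: x=[4.5629] v=[-0.7105]
Step 13: x=[4.4262] v=[-0.5468]
Step 14: x=[4.3358] v=[-0.3615]
Step 15: x=[4.2953] v=[-0.1619]
Step 16: x=[4.3063] v=[0.0441]
First v>=0 after going negative at step 16, time=4.0000

Answer: 4.0000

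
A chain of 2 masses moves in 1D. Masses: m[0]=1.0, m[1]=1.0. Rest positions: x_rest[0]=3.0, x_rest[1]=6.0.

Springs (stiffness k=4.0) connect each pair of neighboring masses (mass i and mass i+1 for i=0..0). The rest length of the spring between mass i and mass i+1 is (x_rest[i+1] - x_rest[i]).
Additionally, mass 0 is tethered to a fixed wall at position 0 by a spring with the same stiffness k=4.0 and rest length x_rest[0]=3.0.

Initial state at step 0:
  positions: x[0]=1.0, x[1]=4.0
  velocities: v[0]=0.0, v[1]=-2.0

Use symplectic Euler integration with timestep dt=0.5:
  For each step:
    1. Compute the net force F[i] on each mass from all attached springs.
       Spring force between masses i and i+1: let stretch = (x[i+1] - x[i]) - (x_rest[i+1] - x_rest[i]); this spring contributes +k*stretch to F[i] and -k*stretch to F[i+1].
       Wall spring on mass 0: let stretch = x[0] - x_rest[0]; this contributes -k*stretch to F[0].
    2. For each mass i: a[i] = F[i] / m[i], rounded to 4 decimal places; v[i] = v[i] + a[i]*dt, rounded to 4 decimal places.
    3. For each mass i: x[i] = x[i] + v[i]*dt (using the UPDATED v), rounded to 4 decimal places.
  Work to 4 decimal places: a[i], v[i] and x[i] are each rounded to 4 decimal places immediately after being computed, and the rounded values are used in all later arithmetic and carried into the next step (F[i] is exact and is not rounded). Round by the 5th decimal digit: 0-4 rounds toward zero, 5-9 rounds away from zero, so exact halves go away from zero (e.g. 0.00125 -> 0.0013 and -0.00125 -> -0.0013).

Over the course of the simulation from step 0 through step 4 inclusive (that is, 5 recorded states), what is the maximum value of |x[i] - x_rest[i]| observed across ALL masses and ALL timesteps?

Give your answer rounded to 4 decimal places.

Step 0: x=[1.0000 4.0000] v=[0.0000 -2.0000]
Step 1: x=[3.0000 3.0000] v=[4.0000 -2.0000]
Step 2: x=[2.0000 5.0000] v=[-2.0000 4.0000]
Step 3: x=[2.0000 7.0000] v=[0.0000 4.0000]
Step 4: x=[5.0000 7.0000] v=[6.0000 0.0000]
Max displacement = 3.0000

Answer: 3.0000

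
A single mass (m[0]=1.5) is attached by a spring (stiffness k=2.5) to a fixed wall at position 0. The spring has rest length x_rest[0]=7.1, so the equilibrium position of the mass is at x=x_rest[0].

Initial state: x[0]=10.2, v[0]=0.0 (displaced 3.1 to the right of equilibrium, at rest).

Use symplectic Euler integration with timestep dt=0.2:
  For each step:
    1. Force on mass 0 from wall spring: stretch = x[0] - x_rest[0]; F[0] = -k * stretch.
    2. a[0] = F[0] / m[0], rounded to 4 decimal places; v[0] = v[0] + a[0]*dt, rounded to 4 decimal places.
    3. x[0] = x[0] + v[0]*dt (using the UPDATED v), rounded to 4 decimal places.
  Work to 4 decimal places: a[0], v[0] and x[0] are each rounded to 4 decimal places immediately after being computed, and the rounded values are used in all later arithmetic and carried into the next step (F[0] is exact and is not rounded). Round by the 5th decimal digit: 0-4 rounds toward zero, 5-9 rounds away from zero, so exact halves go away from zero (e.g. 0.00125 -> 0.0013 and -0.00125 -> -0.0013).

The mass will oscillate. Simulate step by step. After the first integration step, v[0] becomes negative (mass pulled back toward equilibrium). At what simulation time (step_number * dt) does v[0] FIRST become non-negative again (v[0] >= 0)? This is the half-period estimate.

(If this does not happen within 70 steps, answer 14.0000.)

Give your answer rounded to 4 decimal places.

Answer: 2.6000

Derivation:
Step 0: x=[10.2000] v=[0.0000]
Step 1: x=[9.9933] v=[-1.0333]
Step 2: x=[9.5938] v=[-1.9977]
Step 3: x=[9.0280] v=[-2.8290]
Step 4: x=[8.3337] v=[-3.4717]
Step 5: x=[7.5571] v=[-3.8829]
Step 6: x=[6.7500] v=[-4.0353]
Step 7: x=[5.9663] v=[-3.9186]
Step 8: x=[5.2582] v=[-3.5407]
Step 9: x=[4.6728] v=[-2.9268]
Step 10: x=[4.2493] v=[-2.1177]
Step 11: x=[4.0158] v=[-1.1675]
Step 12: x=[3.9879] v=[-0.1394]
Step 13: x=[4.1675] v=[0.8980]
First v>=0 after going negative at step 13, time=2.6000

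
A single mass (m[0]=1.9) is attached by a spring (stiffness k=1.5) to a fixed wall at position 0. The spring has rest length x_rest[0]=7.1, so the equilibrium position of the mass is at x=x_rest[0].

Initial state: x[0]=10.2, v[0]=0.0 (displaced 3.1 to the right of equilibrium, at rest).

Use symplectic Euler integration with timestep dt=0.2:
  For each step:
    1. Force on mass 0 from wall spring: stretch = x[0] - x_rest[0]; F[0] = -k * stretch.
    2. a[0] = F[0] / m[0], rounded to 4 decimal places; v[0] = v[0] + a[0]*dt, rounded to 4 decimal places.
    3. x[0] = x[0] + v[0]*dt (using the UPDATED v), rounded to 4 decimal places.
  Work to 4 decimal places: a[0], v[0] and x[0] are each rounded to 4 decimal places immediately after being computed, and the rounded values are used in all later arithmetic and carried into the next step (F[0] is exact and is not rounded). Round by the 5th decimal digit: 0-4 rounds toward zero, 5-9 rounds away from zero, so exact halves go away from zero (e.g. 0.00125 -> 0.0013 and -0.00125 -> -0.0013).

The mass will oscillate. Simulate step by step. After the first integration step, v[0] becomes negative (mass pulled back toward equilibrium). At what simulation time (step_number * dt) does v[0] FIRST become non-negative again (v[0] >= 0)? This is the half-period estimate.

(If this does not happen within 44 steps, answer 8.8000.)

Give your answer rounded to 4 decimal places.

Answer: 3.6000

Derivation:
Step 0: x=[10.2000] v=[0.0000]
Step 1: x=[10.1021] v=[-0.4895]
Step 2: x=[9.9094] v=[-0.9635]
Step 3: x=[9.6280] v=[-1.4071]
Step 4: x=[9.2667] v=[-1.8063]
Step 5: x=[8.8370] v=[-2.1484]
Step 6: x=[8.3525] v=[-2.4227]
Step 7: x=[7.8284] v=[-2.6205]
Step 8: x=[7.2813] v=[-2.7355]
Step 9: x=[6.7285] v=[-2.7641]
Step 10: x=[6.1874] v=[-2.7054]
Step 11: x=[5.6751] v=[-2.5613]
Step 12: x=[5.2078] v=[-2.3363]
Step 13: x=[4.8003] v=[-2.0375]
Step 14: x=[4.4654] v=[-1.6744]
Step 15: x=[4.2137] v=[-1.2584]
Step 16: x=[4.0532] v=[-0.8027]
Step 17: x=[3.9889] v=[-0.3216]
Step 18: x=[4.0228] v=[0.1696]
First v>=0 after going negative at step 18, time=3.6000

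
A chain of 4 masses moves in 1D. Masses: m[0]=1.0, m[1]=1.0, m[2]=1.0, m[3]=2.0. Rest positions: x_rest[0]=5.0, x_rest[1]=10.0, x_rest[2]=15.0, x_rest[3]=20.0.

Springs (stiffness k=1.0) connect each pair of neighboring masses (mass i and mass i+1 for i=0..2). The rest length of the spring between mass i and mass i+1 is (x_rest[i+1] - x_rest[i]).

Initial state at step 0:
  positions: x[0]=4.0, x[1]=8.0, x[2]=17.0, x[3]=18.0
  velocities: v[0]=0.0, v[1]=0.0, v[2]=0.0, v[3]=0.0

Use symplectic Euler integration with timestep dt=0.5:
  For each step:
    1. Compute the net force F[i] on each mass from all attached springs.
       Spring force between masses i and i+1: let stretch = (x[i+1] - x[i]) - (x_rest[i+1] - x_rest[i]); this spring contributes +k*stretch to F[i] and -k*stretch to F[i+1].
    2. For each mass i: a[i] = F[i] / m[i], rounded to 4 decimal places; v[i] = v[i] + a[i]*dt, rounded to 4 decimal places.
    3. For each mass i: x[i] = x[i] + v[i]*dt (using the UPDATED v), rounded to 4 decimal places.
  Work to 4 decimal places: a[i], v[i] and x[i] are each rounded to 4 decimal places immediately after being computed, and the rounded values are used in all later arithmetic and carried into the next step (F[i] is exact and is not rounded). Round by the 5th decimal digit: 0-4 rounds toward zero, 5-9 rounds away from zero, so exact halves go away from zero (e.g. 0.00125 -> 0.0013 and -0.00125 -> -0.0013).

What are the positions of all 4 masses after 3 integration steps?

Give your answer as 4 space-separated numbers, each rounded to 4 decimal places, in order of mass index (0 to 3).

Step 0: x=[4.0000 8.0000 17.0000 18.0000] v=[0.0000 0.0000 0.0000 0.0000]
Step 1: x=[3.7500 9.2500 15.0000 18.5000] v=[-0.5000 2.5000 -4.0000 1.0000]
Step 2: x=[3.6250 10.5625 12.4375 19.1875] v=[-0.2500 2.6250 -5.1250 1.3750]
Step 3: x=[3.9844 10.6094 11.0938 19.6563] v=[0.7188 0.0938 -2.6875 0.9375]

Answer: 3.9844 10.6094 11.0938 19.6563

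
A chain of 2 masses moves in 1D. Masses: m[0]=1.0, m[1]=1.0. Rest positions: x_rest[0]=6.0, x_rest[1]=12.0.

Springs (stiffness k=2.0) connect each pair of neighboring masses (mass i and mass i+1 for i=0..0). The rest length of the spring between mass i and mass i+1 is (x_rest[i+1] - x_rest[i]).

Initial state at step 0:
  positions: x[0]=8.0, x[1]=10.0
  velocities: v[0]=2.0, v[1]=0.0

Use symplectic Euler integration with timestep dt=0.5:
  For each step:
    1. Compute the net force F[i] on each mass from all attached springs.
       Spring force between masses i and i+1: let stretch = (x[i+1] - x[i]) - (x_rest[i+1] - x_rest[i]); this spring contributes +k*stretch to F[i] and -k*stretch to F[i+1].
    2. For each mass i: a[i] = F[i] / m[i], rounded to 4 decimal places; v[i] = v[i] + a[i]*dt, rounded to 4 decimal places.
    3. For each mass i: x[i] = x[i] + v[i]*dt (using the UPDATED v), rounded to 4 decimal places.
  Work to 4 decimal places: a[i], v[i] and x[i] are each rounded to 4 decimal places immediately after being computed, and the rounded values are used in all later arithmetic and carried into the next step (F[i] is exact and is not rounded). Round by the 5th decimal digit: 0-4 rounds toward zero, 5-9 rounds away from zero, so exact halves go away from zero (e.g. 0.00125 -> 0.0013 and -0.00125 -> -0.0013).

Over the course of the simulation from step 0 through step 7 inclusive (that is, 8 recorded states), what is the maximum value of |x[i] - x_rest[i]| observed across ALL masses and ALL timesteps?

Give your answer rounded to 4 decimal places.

Answer: 5.0000

Derivation:
Step 0: x=[8.0000 10.0000] v=[2.0000 0.0000]
Step 1: x=[7.0000 12.0000] v=[-2.0000 4.0000]
Step 2: x=[5.5000 14.5000] v=[-3.0000 5.0000]
Step 3: x=[5.5000 15.5000] v=[0.0000 2.0000]
Step 4: x=[7.5000 14.5000] v=[4.0000 -2.0000]
Step 5: x=[10.0000 13.0000] v=[5.0000 -3.0000]
Step 6: x=[11.0000 13.0000] v=[2.0000 0.0000]
Step 7: x=[10.0000 15.0000] v=[-2.0000 4.0000]
Max displacement = 5.0000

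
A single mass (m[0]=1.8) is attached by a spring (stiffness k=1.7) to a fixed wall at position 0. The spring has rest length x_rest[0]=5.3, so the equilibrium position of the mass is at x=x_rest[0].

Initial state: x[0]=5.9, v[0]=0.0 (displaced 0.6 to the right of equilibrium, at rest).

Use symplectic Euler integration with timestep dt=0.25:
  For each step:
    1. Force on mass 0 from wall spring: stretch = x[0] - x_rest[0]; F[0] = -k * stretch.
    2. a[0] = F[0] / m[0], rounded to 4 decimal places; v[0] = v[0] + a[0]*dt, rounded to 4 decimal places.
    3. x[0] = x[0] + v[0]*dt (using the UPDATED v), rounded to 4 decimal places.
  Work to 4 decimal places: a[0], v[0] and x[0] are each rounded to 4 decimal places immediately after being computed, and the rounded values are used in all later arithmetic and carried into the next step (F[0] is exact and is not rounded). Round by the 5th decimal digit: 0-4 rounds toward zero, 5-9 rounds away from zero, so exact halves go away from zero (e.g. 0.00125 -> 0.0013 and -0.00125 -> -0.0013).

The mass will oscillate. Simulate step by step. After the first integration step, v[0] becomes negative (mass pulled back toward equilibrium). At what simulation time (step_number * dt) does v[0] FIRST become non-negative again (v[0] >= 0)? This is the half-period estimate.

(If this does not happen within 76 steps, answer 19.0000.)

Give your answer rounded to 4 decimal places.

Step 0: x=[5.9000] v=[0.0000]
Step 1: x=[5.8646] v=[-0.1417]
Step 2: x=[5.7959] v=[-0.2750]
Step 3: x=[5.6979] v=[-0.3921]
Step 4: x=[5.5764] v=[-0.4861]
Step 5: x=[5.4386] v=[-0.5514]
Step 6: x=[5.2926] v=[-0.5841]
Step 7: x=[5.1470] v=[-0.5824]
Step 8: x=[5.0104] v=[-0.5463]
Step 9: x=[4.8909] v=[-0.4779]
Step 10: x=[4.7956] v=[-0.3813]
Step 11: x=[4.7301] v=[-0.2622]
Step 12: x=[4.6982] v=[-0.1277]
Step 13: x=[4.7018] v=[0.0144]
First v>=0 after going negative at step 13, time=3.2500

Answer: 3.2500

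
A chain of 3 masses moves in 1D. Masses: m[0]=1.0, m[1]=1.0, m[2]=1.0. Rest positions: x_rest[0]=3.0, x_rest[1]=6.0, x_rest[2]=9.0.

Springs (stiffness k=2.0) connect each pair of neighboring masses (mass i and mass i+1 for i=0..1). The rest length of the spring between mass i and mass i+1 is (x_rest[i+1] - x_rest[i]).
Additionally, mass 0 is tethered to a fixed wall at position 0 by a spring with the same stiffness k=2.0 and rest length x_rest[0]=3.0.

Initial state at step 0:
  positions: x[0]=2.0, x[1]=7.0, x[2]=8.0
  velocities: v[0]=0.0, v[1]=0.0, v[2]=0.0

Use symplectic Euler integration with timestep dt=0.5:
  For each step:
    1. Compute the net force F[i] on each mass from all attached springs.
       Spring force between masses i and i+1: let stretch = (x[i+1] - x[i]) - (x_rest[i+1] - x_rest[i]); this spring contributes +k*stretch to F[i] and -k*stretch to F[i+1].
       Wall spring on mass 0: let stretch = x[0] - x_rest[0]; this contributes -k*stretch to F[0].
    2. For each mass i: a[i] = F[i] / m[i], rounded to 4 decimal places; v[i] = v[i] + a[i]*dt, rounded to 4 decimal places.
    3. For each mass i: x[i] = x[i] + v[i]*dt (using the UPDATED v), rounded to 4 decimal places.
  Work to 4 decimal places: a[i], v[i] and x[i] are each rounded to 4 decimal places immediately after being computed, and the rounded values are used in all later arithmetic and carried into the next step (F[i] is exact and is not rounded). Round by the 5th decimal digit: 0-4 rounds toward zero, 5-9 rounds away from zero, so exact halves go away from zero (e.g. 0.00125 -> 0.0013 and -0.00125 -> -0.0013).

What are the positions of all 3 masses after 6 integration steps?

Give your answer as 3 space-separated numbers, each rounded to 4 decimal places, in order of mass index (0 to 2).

Answer: 4.3594 4.7657 9.6876

Derivation:
Step 0: x=[2.0000 7.0000 8.0000] v=[0.0000 0.0000 0.0000]
Step 1: x=[3.5000 5.0000 9.0000] v=[3.0000 -4.0000 2.0000]
Step 2: x=[4.0000 4.2500 9.5000] v=[1.0000 -1.5000 1.0000]
Step 3: x=[2.6250 6.0000 8.8750] v=[-2.7500 3.5000 -1.2500]
Step 4: x=[1.6250 7.5000 8.3125] v=[-2.0000 3.0000 -1.1250]
Step 5: x=[2.7500 6.4688 8.8438] v=[2.2500 -2.0625 1.0625]
Step 6: x=[4.3594 4.7657 9.6876] v=[3.2188 -3.4063 1.6875]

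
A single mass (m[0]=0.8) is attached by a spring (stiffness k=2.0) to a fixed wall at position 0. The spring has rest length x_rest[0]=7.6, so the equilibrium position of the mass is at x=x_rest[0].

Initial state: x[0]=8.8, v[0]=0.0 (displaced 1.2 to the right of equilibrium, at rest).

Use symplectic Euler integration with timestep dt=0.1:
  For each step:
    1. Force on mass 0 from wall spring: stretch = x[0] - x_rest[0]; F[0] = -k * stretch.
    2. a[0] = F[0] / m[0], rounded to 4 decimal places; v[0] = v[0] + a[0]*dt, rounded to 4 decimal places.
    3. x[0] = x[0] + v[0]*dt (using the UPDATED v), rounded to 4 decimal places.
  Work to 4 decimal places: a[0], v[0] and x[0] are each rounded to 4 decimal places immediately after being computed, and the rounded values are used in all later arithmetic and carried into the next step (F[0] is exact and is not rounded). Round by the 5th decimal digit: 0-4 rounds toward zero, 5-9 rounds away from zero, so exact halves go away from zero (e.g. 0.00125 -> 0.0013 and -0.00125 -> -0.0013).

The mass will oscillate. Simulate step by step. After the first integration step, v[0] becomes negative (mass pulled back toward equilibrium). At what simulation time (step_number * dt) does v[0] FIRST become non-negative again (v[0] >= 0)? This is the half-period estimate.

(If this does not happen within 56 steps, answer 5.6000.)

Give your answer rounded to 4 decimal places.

Answer: 2.0000

Derivation:
Step 0: x=[8.8000] v=[0.0000]
Step 1: x=[8.7700] v=[-0.3000]
Step 2: x=[8.7108] v=[-0.5925]
Step 3: x=[8.6238] v=[-0.8702]
Step 4: x=[8.5112] v=[-1.1262]
Step 5: x=[8.3758] v=[-1.3540]
Step 6: x=[8.2210] v=[-1.5480]
Step 7: x=[8.0507] v=[-1.7033]
Step 8: x=[7.8691] v=[-1.8160]
Step 9: x=[7.6808] v=[-1.8833]
Step 10: x=[7.4905] v=[-1.9035]
Step 11: x=[7.3029] v=[-1.8761]
Step 12: x=[7.1227] v=[-1.8018]
Step 13: x=[6.9545] v=[-1.6825]
Step 14: x=[6.8024] v=[-1.5211]
Step 15: x=[6.6702] v=[-1.3217]
Step 16: x=[6.5613] v=[-1.0893]
Step 17: x=[6.4783] v=[-0.8296]
Step 18: x=[6.4234] v=[-0.5492]
Step 19: x=[6.3979] v=[-0.2551]
Step 20: x=[6.4024] v=[0.0454]
First v>=0 after going negative at step 20, time=2.0000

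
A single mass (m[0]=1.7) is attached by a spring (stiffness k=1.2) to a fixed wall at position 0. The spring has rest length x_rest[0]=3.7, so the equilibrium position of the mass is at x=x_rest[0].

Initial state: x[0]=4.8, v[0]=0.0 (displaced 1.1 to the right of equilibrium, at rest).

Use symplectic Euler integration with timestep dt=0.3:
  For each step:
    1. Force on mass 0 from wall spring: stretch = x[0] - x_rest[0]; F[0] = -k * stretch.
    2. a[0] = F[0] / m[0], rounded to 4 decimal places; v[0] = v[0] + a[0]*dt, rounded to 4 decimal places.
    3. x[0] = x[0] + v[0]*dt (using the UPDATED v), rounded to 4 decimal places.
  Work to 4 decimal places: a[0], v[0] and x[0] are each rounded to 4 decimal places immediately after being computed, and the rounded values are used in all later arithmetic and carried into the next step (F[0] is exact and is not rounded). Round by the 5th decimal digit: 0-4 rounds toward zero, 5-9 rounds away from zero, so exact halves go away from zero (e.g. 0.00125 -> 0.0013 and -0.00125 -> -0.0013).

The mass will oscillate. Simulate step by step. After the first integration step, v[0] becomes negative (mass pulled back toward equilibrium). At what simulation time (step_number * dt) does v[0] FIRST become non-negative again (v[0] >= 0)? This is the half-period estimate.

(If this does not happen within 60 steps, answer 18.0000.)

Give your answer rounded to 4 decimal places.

Answer: 3.9000

Derivation:
Step 0: x=[4.8000] v=[0.0000]
Step 1: x=[4.7301] v=[-0.2330]
Step 2: x=[4.5948] v=[-0.4511]
Step 3: x=[4.4026] v=[-0.6406]
Step 4: x=[4.1658] v=[-0.7894]
Step 5: x=[3.8994] v=[-0.8880]
Step 6: x=[3.6203] v=[-0.9302]
Step 7: x=[3.3463] v=[-0.9133]
Step 8: x=[3.0948] v=[-0.8384]
Step 9: x=[2.8817] v=[-0.7102]
Step 10: x=[2.7206] v=[-0.5369]
Step 11: x=[2.6218] v=[-0.3295]
Step 12: x=[2.5914] v=[-0.1012]
Step 13: x=[2.6315] v=[0.1336]
First v>=0 after going negative at step 13, time=3.9000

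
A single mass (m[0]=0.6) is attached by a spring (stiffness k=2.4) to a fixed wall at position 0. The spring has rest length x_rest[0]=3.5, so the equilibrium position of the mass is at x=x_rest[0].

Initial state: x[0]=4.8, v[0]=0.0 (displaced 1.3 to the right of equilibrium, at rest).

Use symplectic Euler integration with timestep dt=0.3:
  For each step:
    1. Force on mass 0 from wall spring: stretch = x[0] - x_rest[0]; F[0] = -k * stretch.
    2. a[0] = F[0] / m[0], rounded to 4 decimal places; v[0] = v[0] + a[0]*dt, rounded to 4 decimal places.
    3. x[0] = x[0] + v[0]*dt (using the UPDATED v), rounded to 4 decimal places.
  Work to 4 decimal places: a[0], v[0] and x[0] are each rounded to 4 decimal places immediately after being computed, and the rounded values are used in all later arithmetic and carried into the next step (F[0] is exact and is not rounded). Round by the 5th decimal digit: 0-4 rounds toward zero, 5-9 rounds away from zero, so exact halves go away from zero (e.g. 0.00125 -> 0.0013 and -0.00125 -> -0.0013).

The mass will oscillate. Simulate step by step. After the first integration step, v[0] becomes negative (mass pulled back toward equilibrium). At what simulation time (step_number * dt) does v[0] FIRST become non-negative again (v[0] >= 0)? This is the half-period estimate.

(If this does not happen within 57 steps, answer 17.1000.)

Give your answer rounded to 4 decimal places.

Answer: 1.8000

Derivation:
Step 0: x=[4.8000] v=[0.0000]
Step 1: x=[4.3320] v=[-1.5600]
Step 2: x=[3.5645] v=[-2.5584]
Step 3: x=[2.7738] v=[-2.6358]
Step 4: x=[2.2445] v=[-1.7644]
Step 5: x=[2.1672] v=[-0.2578]
Step 6: x=[2.5697] v=[1.3416]
First v>=0 after going negative at step 6, time=1.8000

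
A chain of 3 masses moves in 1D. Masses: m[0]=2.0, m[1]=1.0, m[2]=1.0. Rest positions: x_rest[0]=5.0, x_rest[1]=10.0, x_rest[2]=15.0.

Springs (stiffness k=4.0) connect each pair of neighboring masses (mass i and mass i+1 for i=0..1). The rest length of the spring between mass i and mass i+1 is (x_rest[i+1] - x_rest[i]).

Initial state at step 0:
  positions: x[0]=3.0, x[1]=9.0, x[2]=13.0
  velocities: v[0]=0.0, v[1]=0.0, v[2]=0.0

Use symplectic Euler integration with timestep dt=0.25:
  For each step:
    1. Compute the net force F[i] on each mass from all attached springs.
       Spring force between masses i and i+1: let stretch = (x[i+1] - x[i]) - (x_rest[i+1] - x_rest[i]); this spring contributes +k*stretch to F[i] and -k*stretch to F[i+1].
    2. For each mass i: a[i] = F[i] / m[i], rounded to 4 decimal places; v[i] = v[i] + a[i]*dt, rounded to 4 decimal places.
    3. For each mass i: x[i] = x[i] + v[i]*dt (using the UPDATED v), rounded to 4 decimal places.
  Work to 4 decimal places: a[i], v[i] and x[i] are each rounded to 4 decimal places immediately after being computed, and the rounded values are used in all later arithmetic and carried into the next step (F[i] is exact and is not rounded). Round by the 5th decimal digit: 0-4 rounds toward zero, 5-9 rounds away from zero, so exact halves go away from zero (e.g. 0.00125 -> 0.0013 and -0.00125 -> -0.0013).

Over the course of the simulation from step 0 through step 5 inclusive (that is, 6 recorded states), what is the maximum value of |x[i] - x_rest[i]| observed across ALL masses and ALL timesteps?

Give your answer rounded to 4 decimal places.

Step 0: x=[3.0000 9.0000 13.0000] v=[0.0000 0.0000 0.0000]
Step 1: x=[3.1250 8.5000 13.2500] v=[0.5000 -2.0000 1.0000]
Step 2: x=[3.2969 7.8438 13.5625] v=[0.6875 -2.6250 1.2500]
Step 3: x=[3.4122 7.4805 13.6953] v=[0.4610 -1.4532 0.5313]
Step 4: x=[3.4110 7.6538 13.5244] v=[-0.0049 0.6933 -0.6835]
Step 5: x=[3.3151 8.2341 13.1359] v=[-0.3835 2.3211 -1.5541]
Max displacement = 2.5195

Answer: 2.5195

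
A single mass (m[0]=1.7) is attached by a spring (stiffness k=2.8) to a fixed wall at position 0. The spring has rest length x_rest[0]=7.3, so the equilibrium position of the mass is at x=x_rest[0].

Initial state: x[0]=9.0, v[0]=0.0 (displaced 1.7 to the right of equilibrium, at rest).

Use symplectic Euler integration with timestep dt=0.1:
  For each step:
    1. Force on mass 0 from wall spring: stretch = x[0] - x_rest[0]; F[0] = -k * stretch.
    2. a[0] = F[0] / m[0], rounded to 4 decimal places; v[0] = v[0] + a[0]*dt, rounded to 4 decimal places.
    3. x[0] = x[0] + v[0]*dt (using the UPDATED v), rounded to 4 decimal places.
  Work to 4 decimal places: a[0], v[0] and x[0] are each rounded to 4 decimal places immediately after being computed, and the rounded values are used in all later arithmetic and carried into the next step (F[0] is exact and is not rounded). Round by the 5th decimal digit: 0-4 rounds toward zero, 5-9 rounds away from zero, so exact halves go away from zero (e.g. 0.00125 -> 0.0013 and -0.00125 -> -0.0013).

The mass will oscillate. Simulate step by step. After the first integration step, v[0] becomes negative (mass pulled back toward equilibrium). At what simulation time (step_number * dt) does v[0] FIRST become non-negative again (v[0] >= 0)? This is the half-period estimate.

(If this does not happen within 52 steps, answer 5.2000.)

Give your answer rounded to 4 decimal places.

Answer: 2.5000

Derivation:
Step 0: x=[9.0000] v=[0.0000]
Step 1: x=[8.9720] v=[-0.2800]
Step 2: x=[8.9165] v=[-0.5554]
Step 3: x=[8.8343] v=[-0.8217]
Step 4: x=[8.7269] v=[-1.0744]
Step 5: x=[8.5960] v=[-1.3094]
Step 6: x=[8.4437] v=[-1.5229]
Step 7: x=[8.2726] v=[-1.7113]
Step 8: x=[8.0855] v=[-1.8715]
Step 9: x=[7.8854] v=[-2.0009]
Step 10: x=[7.6757] v=[-2.0973]
Step 11: x=[7.4598] v=[-2.1592]
Step 12: x=[7.2413] v=[-2.1855]
Step 13: x=[7.0237] v=[-2.1758]
Step 14: x=[6.8107] v=[-2.1303]
Step 15: x=[6.6057] v=[-2.0497]
Step 16: x=[6.4122] v=[-1.9353]
Step 17: x=[6.2333] v=[-1.7891]
Step 18: x=[6.0720] v=[-1.6134]
Step 19: x=[5.9309] v=[-1.4111]
Step 20: x=[5.8123] v=[-1.1856]
Step 21: x=[5.7182] v=[-0.9406]
Step 22: x=[5.6502] v=[-0.6801]
Step 23: x=[5.6094] v=[-0.4084]
Step 24: x=[5.5964] v=[-0.1300]
Step 25: x=[5.6115] v=[0.1506]
First v>=0 after going negative at step 25, time=2.5000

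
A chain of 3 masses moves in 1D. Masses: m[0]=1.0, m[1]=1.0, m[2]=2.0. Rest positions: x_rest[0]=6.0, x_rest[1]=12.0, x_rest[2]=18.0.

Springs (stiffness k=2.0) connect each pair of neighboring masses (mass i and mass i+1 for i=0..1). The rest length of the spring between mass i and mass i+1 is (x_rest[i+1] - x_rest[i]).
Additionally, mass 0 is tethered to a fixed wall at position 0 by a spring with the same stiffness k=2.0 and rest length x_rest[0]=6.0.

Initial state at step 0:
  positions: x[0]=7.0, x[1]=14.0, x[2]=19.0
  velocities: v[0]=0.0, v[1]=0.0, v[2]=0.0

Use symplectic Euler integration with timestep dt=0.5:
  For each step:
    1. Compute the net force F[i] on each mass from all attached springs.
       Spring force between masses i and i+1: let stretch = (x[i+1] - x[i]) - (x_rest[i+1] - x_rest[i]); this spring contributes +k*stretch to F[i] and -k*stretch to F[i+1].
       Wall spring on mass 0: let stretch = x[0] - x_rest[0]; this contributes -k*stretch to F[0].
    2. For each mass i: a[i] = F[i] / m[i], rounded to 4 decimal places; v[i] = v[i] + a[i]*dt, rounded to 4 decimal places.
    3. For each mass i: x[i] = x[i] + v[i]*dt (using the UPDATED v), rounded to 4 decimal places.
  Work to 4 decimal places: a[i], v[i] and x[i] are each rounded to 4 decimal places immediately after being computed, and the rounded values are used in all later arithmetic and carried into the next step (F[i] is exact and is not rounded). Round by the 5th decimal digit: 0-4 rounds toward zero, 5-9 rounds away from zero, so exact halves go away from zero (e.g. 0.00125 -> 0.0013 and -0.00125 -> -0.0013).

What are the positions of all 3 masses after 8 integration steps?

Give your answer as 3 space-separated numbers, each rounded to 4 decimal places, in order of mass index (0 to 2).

Answer: 6.1522 12.0808 16.8736

Derivation:
Step 0: x=[7.0000 14.0000 19.0000] v=[0.0000 0.0000 0.0000]
Step 1: x=[7.0000 13.0000 19.2500] v=[0.0000 -2.0000 0.5000]
Step 2: x=[6.5000 12.1250 19.4375] v=[-1.0000 -1.7500 0.3750]
Step 3: x=[5.5625 12.0938 19.2969] v=[-1.8750 -0.0625 -0.2813]
Step 4: x=[5.1094 12.3985 18.8555] v=[-0.9062 0.6093 -0.8829]
Step 5: x=[5.7462 12.2871 18.2998] v=[1.2735 -0.2228 -1.1114]
Step 6: x=[6.7803 11.9116 17.7409] v=[2.0682 -0.7510 -1.1178]
Step 7: x=[6.9899 11.8851 17.2247] v=[0.4192 -0.0530 -1.0325]
Step 8: x=[6.1522 12.0808 16.8736] v=[-1.6755 0.3914 -0.7023]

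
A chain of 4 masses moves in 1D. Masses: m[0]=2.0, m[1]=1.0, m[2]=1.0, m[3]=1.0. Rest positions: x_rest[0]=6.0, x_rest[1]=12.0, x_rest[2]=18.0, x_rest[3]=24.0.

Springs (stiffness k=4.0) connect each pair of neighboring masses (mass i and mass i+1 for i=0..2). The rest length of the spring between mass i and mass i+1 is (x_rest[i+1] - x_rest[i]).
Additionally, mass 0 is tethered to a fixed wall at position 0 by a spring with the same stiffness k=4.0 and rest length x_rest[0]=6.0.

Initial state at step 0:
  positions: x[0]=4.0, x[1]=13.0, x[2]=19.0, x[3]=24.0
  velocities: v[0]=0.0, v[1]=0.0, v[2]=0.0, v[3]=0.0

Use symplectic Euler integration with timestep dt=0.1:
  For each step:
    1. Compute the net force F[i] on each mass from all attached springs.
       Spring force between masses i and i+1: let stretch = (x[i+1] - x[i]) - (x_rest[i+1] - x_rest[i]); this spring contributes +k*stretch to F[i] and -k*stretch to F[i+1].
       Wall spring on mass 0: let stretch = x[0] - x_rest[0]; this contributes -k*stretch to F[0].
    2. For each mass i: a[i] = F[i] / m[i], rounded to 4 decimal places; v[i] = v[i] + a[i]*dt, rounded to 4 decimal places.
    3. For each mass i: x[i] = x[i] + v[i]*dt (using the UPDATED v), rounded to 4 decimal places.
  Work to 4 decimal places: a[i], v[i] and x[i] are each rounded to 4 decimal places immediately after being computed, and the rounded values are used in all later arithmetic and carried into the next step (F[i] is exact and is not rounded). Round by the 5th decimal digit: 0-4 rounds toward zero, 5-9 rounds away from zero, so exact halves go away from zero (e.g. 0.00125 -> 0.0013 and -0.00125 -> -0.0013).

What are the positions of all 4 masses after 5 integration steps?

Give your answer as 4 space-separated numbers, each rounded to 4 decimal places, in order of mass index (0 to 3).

Step 0: x=[4.0000 13.0000 19.0000 24.0000] v=[0.0000 0.0000 0.0000 0.0000]
Step 1: x=[4.1000 12.8800 18.9600 24.0400] v=[1.0000 -1.2000 -0.4000 0.4000]
Step 2: x=[4.2936 12.6520 18.8800 24.1168] v=[1.9360 -2.2800 -0.8000 0.7680]
Step 3: x=[4.5685 12.3388 18.7604 24.2241] v=[2.7490 -3.1322 -1.1965 1.0733]
Step 4: x=[4.9074 11.9716 18.6024 24.3529] v=[3.3894 -3.6717 -1.5797 1.2878]
Step 5: x=[5.2895 11.5871 18.4092 24.4917] v=[3.8208 -3.8451 -1.9318 1.3876]

Answer: 5.2895 11.5871 18.4092 24.4917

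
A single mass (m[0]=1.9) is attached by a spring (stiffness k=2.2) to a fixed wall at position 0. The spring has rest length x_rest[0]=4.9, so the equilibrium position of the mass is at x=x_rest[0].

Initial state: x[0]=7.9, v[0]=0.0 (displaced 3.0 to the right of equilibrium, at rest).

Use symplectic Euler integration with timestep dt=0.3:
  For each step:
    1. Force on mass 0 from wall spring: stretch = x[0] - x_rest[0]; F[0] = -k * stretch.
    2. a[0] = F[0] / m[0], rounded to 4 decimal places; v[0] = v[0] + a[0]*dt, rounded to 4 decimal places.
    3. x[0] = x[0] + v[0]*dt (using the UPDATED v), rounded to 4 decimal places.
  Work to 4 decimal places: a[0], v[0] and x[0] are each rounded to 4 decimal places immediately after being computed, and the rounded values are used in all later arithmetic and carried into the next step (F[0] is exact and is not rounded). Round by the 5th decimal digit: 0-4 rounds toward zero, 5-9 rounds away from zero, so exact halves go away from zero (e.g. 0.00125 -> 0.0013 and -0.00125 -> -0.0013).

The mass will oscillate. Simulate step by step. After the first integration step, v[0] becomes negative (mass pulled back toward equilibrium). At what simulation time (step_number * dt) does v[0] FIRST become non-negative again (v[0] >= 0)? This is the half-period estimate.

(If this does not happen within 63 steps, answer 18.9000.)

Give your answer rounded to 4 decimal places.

Answer: 3.0000

Derivation:
Step 0: x=[7.9000] v=[0.0000]
Step 1: x=[7.5874] v=[-1.0421]
Step 2: x=[6.9947] v=[-1.9756]
Step 3: x=[6.1837] v=[-2.7032]
Step 4: x=[5.2390] v=[-3.1491]
Step 5: x=[4.2589] v=[-3.2669]
Step 6: x=[3.3456] v=[-3.0442]
Step 7: x=[2.5943] v=[-2.5043]
Step 8: x=[2.0833] v=[-1.7034]
Step 9: x=[1.8658] v=[-0.7250]
Step 10: x=[1.9645] v=[0.3290]
First v>=0 after going negative at step 10, time=3.0000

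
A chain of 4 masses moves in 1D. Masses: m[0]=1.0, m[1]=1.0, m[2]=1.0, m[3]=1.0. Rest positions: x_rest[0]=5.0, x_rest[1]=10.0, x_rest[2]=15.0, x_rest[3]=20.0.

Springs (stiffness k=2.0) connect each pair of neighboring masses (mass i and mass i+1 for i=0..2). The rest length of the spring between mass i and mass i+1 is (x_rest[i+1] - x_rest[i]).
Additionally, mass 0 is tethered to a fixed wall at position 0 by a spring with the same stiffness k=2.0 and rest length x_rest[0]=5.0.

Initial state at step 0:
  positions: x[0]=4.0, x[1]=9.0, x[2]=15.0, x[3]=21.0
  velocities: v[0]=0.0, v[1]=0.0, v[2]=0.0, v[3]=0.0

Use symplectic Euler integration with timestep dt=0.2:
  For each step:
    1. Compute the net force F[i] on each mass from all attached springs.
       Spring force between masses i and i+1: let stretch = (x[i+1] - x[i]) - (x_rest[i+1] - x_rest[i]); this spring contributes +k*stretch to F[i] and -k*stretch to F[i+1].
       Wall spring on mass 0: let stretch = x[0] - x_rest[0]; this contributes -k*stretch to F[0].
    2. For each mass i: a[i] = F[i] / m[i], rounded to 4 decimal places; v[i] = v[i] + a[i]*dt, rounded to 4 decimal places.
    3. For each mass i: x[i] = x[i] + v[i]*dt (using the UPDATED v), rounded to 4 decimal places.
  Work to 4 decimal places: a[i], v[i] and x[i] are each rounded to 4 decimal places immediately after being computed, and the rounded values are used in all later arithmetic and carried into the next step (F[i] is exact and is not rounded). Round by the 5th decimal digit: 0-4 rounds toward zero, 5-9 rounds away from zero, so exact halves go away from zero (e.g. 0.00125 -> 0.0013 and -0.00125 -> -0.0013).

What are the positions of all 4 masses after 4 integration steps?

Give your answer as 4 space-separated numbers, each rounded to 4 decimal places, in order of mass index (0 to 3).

Answer: 4.7075 9.7075 15.0000 20.2925

Derivation:
Step 0: x=[4.0000 9.0000 15.0000 21.0000] v=[0.0000 0.0000 0.0000 0.0000]
Step 1: x=[4.0800 9.0800 15.0000 20.9200] v=[0.4000 0.4000 0.0000 -0.4000]
Step 2: x=[4.2336 9.2336 15.0000 20.7664] v=[0.7680 0.7680 0.0000 -0.7680]
Step 3: x=[4.4485 9.4485 15.0000 20.5515] v=[1.0746 1.0746 0.0000 -1.0746]
Step 4: x=[4.7075 9.7075 15.0000 20.2925] v=[1.2952 1.2952 0.0000 -1.2952]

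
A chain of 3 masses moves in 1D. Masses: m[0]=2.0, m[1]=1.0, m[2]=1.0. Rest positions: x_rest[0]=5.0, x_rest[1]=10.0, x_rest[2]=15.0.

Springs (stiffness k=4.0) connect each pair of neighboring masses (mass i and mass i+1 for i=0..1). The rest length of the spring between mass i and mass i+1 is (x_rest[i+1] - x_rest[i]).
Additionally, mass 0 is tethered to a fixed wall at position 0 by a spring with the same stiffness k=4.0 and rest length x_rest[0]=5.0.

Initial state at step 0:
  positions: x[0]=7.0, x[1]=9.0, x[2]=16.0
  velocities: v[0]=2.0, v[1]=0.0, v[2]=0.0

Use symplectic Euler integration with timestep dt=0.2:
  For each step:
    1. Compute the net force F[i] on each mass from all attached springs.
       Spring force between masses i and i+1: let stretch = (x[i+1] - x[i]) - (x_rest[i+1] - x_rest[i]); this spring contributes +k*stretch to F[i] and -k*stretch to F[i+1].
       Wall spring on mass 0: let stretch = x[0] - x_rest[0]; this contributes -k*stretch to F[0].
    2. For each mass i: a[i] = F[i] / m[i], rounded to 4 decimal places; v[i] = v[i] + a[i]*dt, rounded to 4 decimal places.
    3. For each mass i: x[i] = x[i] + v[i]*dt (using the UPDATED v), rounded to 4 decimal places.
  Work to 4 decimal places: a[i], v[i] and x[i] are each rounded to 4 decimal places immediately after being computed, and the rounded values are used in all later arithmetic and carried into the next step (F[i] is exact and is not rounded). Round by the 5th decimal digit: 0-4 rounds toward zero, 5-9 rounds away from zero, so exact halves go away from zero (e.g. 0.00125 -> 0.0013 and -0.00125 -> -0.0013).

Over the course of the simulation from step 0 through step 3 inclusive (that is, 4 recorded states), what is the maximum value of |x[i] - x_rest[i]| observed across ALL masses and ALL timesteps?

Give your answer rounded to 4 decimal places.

Step 0: x=[7.0000 9.0000 16.0000] v=[2.0000 0.0000 0.0000]
Step 1: x=[7.0000 9.8000 15.6800] v=[0.0000 4.0000 -1.6000]
Step 2: x=[6.6640 11.0928 15.2192] v=[-1.6800 6.4640 -2.3040]
Step 3: x=[6.1492 12.3372 14.8982] v=[-2.5741 6.2221 -1.6051]
Max displacement = 2.3372

Answer: 2.3372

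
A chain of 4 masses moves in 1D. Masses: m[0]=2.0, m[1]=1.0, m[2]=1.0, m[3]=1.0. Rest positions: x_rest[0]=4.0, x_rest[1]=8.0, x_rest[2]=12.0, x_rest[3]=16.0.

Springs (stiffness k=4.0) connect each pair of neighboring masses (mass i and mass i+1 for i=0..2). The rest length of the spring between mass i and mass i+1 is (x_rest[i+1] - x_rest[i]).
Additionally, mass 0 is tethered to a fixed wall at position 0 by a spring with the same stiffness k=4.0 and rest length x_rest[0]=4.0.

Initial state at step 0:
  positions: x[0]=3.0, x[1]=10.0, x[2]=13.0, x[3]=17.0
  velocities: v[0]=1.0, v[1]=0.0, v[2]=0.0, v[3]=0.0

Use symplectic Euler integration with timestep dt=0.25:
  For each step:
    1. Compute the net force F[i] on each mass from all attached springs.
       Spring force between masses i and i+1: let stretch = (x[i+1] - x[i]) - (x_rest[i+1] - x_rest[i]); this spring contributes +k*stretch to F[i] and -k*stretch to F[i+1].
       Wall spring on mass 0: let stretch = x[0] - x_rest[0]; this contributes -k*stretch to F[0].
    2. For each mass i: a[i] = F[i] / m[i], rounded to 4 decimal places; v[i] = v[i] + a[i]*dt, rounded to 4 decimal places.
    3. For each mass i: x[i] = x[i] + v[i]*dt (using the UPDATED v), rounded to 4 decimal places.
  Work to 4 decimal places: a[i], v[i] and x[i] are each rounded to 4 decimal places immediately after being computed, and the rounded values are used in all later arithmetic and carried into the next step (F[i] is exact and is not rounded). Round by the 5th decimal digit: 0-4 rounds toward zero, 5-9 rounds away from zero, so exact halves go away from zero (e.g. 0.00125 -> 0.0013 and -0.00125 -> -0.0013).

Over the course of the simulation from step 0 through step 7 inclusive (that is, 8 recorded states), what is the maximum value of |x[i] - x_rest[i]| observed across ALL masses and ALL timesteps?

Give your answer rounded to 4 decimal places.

Answer: 2.0427

Derivation:
Step 0: x=[3.0000 10.0000 13.0000 17.0000] v=[1.0000 0.0000 0.0000 0.0000]
Step 1: x=[3.7500 9.0000 13.2500 17.0000] v=[3.0000 -4.0000 1.0000 0.0000]
Step 2: x=[4.6875 7.7500 13.3750 17.0625] v=[3.7500 -5.0000 0.5000 0.2500]
Step 3: x=[5.4219 7.1406 13.0156 17.2031] v=[2.9375 -2.4375 -1.4375 0.5625]
Step 4: x=[5.6934 7.5703 12.2344 17.2969] v=[1.0859 1.7188 -3.1250 0.3750]
Step 5: x=[5.4878 8.6968 11.5528 17.1250] v=[-0.8224 4.5060 -2.7266 -0.6875]
Step 6: x=[4.9974 9.7351 11.5502 16.5601] v=[-1.9618 4.1530 -0.0104 -2.2597]
Step 7: x=[4.4745 10.0427 12.3463 15.7427] v=[-2.0917 1.2304 3.1844 -3.2696]
Max displacement = 2.0427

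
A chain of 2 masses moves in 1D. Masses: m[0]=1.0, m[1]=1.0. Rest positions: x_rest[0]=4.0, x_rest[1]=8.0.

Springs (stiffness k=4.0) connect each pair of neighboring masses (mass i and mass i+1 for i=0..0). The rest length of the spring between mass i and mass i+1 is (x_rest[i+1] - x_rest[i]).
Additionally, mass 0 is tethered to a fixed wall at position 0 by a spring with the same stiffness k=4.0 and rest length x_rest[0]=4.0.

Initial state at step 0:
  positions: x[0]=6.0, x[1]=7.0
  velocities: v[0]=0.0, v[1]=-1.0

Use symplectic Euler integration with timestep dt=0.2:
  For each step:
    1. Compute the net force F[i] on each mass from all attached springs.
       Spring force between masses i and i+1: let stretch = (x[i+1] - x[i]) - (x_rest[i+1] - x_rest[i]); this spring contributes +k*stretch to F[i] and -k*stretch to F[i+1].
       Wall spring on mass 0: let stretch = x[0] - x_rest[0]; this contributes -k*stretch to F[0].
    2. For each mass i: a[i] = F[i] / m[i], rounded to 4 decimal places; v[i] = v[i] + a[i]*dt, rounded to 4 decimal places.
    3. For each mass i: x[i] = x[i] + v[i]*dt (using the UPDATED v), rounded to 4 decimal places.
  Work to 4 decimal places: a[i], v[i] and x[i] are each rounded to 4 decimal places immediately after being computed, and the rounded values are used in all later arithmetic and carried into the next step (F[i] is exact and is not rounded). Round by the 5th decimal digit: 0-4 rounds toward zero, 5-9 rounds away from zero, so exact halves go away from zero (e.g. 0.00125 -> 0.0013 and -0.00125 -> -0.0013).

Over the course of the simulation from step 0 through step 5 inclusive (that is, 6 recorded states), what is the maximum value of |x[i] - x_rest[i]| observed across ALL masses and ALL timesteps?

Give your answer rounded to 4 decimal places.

Step 0: x=[6.0000 7.0000] v=[0.0000 -1.0000]
Step 1: x=[5.2000 7.2800] v=[-4.0000 1.4000]
Step 2: x=[3.9008 7.8672] v=[-6.4960 2.9360]
Step 3: x=[2.6121 8.4598] v=[-6.4435 2.9629]
Step 4: x=[1.8411 8.7567] v=[-3.8550 1.4847]
Step 5: x=[1.8820 8.5871] v=[0.2046 -0.8478]
Max displacement = 2.1589

Answer: 2.1589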